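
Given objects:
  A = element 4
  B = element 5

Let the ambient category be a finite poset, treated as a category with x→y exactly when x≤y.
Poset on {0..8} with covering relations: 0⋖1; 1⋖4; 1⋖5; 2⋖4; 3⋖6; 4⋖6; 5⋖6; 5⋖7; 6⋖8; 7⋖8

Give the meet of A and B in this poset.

Common predecessors of 4,5: {0,1}
  0 ⊑ 1
  1 ⊑ 1
glb = 1

Answer: A∧B = 1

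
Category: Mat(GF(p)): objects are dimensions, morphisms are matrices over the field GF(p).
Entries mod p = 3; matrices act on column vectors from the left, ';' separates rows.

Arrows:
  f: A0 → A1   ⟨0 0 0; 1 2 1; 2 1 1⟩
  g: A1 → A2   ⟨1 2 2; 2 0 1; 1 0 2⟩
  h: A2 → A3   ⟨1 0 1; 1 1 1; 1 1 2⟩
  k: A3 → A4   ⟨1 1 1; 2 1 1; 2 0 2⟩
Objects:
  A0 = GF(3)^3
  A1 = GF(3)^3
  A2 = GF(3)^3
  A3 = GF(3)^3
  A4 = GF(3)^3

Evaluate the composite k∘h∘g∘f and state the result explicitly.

  e0=(1,0,0) f→(0,1,2) g→(0,2,1) h→(1,0,1) k→(2,0,1)
  e1=(0,1,0) f→(0,2,1) g→(0,1,2) h→(2,0,2) k→(1,0,2)
  e2=(0,0,1) f→(0,1,1) g→(1,1,2) h→(0,1,0) k→(1,1,0)
result: ⟨2 1 1; 0 0 1; 1 2 0⟩

Answer: ⟨2 1 1; 0 0 1; 1 2 0⟩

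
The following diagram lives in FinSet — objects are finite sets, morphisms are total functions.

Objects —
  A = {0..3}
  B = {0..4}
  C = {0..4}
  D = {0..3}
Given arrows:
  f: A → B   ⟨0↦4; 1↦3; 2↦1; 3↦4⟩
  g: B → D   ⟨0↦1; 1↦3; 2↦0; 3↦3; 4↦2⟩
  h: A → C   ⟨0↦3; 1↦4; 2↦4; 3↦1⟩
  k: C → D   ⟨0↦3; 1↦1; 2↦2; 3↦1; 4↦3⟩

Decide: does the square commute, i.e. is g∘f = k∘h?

Answer: DOES NOT COMMUTE

Work:
1) trace f;g:
  0 f→4 g→2
  1 f→3 g→3
  2 f→1 g→3
  3 f→4 g→2
  composite₁ = ⟨0↦2; 1↦3; 2↦3; 3↦2⟩
2) trace h;k:
  0 h→3 k→1
  1 h→4 k→3
  2 h→4 k→3
  3 h→1 k→1
  composite₂ = ⟨0↦1; 1↦3; 2↦3; 3↦1⟩
Equal? distinct morphisms ✗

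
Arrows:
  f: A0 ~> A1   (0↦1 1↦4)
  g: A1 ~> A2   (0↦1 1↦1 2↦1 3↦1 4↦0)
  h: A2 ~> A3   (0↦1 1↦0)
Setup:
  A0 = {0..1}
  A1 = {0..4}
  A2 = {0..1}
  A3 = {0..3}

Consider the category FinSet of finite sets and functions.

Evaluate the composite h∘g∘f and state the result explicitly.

  0 f~>1 g~>1 h~>0
  1 f~>4 g~>0 h~>1
⟦path⟧: (0↦0 1↦1)

Answer: (0↦0 1↦1)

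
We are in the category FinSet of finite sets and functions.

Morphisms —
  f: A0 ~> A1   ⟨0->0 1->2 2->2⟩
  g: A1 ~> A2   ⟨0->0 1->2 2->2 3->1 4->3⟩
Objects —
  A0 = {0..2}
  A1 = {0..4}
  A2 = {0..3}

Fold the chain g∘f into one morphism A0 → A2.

Answer: ⟨0->0 1->2 2->2⟩

Trace:
  0 f~>0 g~>0
  1 f~>2 g~>2
  2 f~>2 g~>2
composite: ⟨0->0 1->2 2->2⟩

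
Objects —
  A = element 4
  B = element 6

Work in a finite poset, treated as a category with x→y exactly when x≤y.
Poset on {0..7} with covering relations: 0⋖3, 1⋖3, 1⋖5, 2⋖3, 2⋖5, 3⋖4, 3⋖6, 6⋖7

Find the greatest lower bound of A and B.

Common predecessors of 4,6: {0,1,2,3}
  0 ⊑ 3
  1 ⊑ 3
  2 ⊑ 3
  3 ⊑ 3
glb = 3

Answer: A∧B = 3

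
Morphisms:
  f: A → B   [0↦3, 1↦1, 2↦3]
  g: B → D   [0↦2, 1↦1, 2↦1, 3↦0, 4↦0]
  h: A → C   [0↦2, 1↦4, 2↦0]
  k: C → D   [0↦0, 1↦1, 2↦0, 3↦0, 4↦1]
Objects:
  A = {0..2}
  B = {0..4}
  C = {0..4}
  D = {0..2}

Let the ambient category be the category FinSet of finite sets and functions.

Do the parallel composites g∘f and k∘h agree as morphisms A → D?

Answer: COMMUTES

Work:
Path 1 = f;g:
  0 f→3 g→0
  1 f→1 g→1
  2 f→3 g→0
  ⟦path⟧₁ = [0↦0, 1↦1, 2↦0]
Path 2 = h;k:
  0 h→2 k→0
  1 h→4 k→1
  2 h→0 k→0
  ⟦path⟧₂ = [0↦0, 1↦1, 2↦0]
Equal? YES — commutes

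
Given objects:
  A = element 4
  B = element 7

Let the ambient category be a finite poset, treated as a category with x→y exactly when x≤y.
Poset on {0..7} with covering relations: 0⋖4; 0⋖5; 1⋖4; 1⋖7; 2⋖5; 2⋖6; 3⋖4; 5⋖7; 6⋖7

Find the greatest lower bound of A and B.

Common predecessors of 4,7: {0,1}
  maximal lower bounds 0 and 1 are incomparable: neither 0⊑1 nor 1⊑0
→ no greatest lower bound exists

Answer: NO MEET EXISTS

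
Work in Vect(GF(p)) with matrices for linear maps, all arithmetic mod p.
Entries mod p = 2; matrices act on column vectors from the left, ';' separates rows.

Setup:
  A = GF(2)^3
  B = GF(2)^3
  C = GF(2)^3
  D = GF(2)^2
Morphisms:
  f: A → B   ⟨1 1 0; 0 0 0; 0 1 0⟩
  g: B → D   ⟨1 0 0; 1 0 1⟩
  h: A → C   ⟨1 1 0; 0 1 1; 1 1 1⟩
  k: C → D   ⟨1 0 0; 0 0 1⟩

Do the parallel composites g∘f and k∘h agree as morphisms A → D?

Answer: DOES NOT COMMUTE

Work:
Along f;g (path 1):
  e0=(1,0,0) f→(1,0,0) g→(1,1)
  e1=(0,1,0) f→(1,0,1) g→(1,0)
  e2=(0,0,1) f→(0,0,0) g→(0,0)
  composite₁ = ⟨1 1 0; 1 0 0⟩
Along h;k (path 2):
  e0=(1,0,0) h→(1,0,1) k→(1,1)
  e1=(0,1,0) h→(1,1,1) k→(1,1)
  e2=(0,0,1) h→(0,1,1) k→(0,1)
  composite₂ = ⟨1 1 0; 1 1 1⟩
Equal? NO — does not commute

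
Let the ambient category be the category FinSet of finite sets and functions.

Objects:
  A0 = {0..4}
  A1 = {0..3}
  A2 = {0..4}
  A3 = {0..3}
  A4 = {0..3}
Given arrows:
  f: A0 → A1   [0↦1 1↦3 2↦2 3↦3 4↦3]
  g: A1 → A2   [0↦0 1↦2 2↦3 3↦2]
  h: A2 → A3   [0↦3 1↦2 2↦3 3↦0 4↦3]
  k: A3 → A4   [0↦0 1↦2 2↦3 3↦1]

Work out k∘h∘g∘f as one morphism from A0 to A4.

Answer: [0↦1 1↦1 2↦0 3↦1 4↦1]

Trace:
  0 f→1 g→2 h→3 k→1
  1 f→3 g→2 h→3 k→1
  2 f→2 g→3 h→0 k→0
  3 f→3 g→2 h→3 k→1
  4 f→3 g→2 h→3 k→1
composite: [0↦1 1↦1 2↦0 3↦1 4↦1]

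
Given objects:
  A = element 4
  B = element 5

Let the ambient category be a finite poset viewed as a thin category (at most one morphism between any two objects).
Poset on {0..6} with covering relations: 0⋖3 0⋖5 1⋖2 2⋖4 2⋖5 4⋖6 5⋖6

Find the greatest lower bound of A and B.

{x : x≤A ∧ x≤B} = {1,2}  (A=4, B=5)
  1 ≤ 2
  2 ≤ 2
glb = 2

Answer: A∧B = 2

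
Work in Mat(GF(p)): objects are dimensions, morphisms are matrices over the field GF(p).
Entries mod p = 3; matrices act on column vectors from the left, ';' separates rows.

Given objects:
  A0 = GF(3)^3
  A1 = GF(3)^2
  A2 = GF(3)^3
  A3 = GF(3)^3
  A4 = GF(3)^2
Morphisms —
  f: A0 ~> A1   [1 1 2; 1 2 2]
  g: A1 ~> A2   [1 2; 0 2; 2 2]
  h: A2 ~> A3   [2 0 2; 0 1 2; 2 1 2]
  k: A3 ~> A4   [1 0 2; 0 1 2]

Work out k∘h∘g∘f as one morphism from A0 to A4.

  e0=[1,0,0] f~>[1,1] g~>[0,2,1] h~>[2,1,1] k~>[1,0]
  e1=[0,1,0] f~>[1,2] g~>[2,1,0] h~>[1,1,2] k~>[2,2]
  e2=[0,0,1] f~>[2,2] g~>[0,1,2] h~>[1,2,2] k~>[2,0]
result: [1 2 2; 0 2 0]

Answer: [1 2 2; 0 2 0]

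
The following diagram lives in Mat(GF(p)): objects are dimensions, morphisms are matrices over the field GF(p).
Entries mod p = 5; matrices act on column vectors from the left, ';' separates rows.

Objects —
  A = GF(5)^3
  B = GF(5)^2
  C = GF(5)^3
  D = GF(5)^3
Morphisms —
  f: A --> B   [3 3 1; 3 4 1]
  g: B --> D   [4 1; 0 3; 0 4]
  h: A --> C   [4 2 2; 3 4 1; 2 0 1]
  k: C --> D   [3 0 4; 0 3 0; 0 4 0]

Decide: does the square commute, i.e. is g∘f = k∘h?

Answer: COMMUTES

Work:
Along f;g (path 1):
  e0=(1,0,0) f-->(3,3) g-->(0,4,2)
  e1=(0,1,0) f-->(3,4) g-->(1,2,1)
  e2=(0,0,1) f-->(1,1) g-->(0,3,4)
  composite₁ = [0 1 0; 4 2 3; 2 1 4]
Along h;k (path 2):
  e0=(1,0,0) h-->(4,3,2) k-->(0,4,2)
  e1=(0,1,0) h-->(2,4,0) k-->(1,2,1)
  e2=(0,0,1) h-->(2,1,1) k-->(0,3,4)
  composite₂ = [0 1 0; 4 2 3; 2 1 4]
Equal? same morphism ✓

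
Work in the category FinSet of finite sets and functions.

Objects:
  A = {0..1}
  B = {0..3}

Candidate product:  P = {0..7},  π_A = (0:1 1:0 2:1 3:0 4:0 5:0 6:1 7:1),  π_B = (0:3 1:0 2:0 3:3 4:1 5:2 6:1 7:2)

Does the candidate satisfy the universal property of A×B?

|A|·|B| = 2·4 = 8;  |P| = 8
Check the pairing map k ↦ (π_A(k), π_B(k)):
  0 : (1,3)
  1 : (0,0)
  2 : (1,0)
  3 : (0,3)
  4 : (0,1)
  5 : (0,2)
  6 : (1,1)
  7 : (1,2)
distinct pairs in image: 8 / 8 needed
  → bijection onto A×B; projections well-typed.

Answer: VALID PRODUCT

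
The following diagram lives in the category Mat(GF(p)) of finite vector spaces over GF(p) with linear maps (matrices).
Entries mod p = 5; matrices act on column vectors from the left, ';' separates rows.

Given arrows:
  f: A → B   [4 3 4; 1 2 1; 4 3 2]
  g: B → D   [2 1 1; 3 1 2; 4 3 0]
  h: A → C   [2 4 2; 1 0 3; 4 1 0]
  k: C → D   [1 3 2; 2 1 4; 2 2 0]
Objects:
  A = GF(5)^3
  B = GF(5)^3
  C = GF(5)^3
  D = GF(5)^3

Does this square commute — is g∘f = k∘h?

Answer: DOES NOT COMMUTE

Derivation:
Along f;g (path 1):
  e0=⟨1,0,0⟩ f→⟨4,1,4⟩ g→⟨3,1,4⟩
  e1=⟨0,1,0⟩ f→⟨3,2,3⟩ g→⟨1,2,3⟩
  e2=⟨0,0,1⟩ f→⟨4,1,2⟩ g→⟨1,2,4⟩
  ⟦path⟧₁ = [3 1 1; 1 2 2; 4 3 4]
Along h;k (path 2):
  e0=⟨1,0,0⟩ h→⟨2,1,4⟩ k→⟨3,1,1⟩
  e1=⟨0,1,0⟩ h→⟨4,0,1⟩ k→⟨1,2,3⟩
  e2=⟨0,0,1⟩ h→⟨2,3,0⟩ k→⟨1,2,0⟩
  ⟦path⟧₂ = [3 1 1; 1 2 2; 1 3 0]
Equal? NO — does not commute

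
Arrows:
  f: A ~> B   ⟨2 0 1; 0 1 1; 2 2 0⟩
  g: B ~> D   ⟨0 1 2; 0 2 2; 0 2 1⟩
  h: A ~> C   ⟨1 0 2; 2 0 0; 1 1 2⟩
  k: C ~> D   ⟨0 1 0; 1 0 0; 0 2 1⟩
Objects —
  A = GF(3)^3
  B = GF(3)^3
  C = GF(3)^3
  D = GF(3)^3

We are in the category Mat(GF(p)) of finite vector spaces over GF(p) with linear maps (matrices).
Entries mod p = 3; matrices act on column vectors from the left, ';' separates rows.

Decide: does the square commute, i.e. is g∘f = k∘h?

1) trace f;g:
  e0=[1,0,0] f~>[2,0,2] g~>[1,1,2]
  e1=[0,1,0] f~>[0,1,2] g~>[2,0,1]
  e2=[0,0,1] f~>[1,1,0] g~>[1,2,2]
  ⟦path⟧₁ = ⟨1 2 1; 1 0 2; 2 1 2⟩
2) trace h;k:
  e0=[1,0,0] h~>[1,2,1] k~>[2,1,2]
  e1=[0,1,0] h~>[0,0,1] k~>[0,0,1]
  e2=[0,0,1] h~>[2,0,2] k~>[0,2,2]
  ⟦path⟧₂ = ⟨2 0 0; 1 0 2; 2 1 2⟩
Equal? distinct morphisms ✗

Answer: DOES NOT COMMUTE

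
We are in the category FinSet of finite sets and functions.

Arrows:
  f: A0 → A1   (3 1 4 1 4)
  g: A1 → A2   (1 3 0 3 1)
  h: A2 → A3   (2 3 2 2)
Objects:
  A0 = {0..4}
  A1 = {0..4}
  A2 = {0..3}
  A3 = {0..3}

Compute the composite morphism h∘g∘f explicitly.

  0 f→3 g→3 h→2
  1 f→1 g→3 h→2
  2 f→4 g→1 h→3
  3 f→1 g→3 h→2
  4 f→4 g→1 h→3
result: (2 2 3 2 3)

Answer: (2 2 3 2 3)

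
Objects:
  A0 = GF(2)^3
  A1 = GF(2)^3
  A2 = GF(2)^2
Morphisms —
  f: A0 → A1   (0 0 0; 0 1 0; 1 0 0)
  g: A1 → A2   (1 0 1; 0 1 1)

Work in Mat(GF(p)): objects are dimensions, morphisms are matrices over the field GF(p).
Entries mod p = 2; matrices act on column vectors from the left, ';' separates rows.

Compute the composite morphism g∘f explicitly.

Answer: (1 0 0; 1 1 0)

Derivation:
  e0=(1,0,0) f→(0,0,1) g→(1,1)
  e1=(0,1,0) f→(0,1,0) g→(0,1)
  e2=(0,0,1) f→(0,0,0) g→(0,0)
result: (1 0 0; 1 1 0)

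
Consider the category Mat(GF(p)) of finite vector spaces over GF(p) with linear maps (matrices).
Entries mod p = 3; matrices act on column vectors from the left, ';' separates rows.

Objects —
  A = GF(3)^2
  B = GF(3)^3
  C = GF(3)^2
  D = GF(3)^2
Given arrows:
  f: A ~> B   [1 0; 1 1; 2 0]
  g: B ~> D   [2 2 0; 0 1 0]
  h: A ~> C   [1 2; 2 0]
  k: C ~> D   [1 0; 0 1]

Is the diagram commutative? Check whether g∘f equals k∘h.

Answer: DOES NOT COMMUTE

Derivation:
Along f;g (path 1):
  e0=⟨1,0⟩ f~>⟨1,1,2⟩ g~>⟨1,1⟩
  e1=⟨0,1⟩ f~>⟨0,1,0⟩ g~>⟨2,1⟩
  composite₁ = [1 2; 1 1]
Along h;k (path 2):
  e0=⟨1,0⟩ h~>⟨1,2⟩ k~>⟨1,2⟩
  e1=⟨0,1⟩ h~>⟨2,0⟩ k~>⟨2,0⟩
  composite₂ = [1 2; 2 0]
Equal? differ; not commutative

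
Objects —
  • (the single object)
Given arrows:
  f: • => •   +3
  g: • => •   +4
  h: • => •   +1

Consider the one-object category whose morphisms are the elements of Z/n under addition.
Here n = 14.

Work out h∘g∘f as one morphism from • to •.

  0 +3≡3 +4≡7 +1≡8  (mod 14)
composite: +8

Answer: +8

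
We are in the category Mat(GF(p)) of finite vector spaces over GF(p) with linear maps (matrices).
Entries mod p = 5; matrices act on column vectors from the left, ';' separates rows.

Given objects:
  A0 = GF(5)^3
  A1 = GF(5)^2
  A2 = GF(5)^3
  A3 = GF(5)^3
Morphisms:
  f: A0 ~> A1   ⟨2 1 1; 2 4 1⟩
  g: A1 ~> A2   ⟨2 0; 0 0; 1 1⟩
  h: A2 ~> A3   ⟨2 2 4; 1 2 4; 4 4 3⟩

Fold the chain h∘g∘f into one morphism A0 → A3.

Answer: ⟨4 4 2; 0 2 0; 3 3 4⟩

Trace:
  e0=⟨1,0,0⟩ f~>⟨2,2⟩ g~>⟨4,0,4⟩ h~>⟨4,0,3⟩
  e1=⟨0,1,0⟩ f~>⟨1,4⟩ g~>⟨2,0,0⟩ h~>⟨4,2,3⟩
  e2=⟨0,0,1⟩ f~>⟨1,1⟩ g~>⟨2,0,2⟩ h~>⟨2,0,4⟩
composite: ⟨4 4 2; 0 2 0; 3 3 4⟩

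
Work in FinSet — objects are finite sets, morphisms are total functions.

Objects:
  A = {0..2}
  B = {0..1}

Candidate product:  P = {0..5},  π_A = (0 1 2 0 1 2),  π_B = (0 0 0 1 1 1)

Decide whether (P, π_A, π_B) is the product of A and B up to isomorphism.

|A|·|B| = 3·2 = 6;  |P| = 6
Check the pairing map k ↦ (π_A(k), π_B(k)):
  0 -> (0,0)
  1 -> (1,0)
  2 -> (2,0)
  3 -> (0,1)
  4 -> (1,1)
  5 -> (2,1)
distinct pairs in image: 6 / 6 needed
  → bijection onto A×B; projections well-typed.

Answer: VALID PRODUCT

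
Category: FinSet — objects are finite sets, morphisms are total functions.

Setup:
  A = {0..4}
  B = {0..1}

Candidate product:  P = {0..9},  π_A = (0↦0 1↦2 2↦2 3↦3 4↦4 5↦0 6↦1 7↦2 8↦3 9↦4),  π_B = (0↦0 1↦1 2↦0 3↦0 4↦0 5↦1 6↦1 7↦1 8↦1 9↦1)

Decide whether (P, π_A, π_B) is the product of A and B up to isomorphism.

|A|·|B| = 5·2 = 10;  |P| = 10
Check the pairing map k ↦ (π_A(k), π_B(k)):
  0 ↦ (0,0)
  1 ↦ (2,1)
  2 ↦ (2,0)
  3 ↦ (3,0)
  4 ↦ (4,0)
  5 ↦ (0,1)
  6 ↦ (1,1)
  7 ↦ (2,1)  ✗ repeats pair of k=1
  8 ↦ (3,1)
  9 ↦ (4,1)
distinct pairs in image: 9 / 10 needed
  → (2,1) hit at k=1 and k=7

Answer: NOT A VALID PRODUCT — duplicate pair at indices 7,1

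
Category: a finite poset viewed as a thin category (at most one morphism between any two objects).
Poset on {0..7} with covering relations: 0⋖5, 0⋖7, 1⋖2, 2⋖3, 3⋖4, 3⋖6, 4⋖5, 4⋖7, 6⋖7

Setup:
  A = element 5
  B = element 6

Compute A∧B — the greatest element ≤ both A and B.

Answer: A∧B = 3

Work:
Common predecessors of 5,6: {1,2,3}
  1 ⊑ 3
  2 ⊑ 3
  3 ⊑ 3
glb = 3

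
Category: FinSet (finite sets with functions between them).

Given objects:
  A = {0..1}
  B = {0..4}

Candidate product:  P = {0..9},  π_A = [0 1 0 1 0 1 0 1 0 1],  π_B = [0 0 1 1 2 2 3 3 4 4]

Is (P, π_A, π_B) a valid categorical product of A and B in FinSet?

|A|·|B| = 2·5 = 10;  |P| = 10
Check the pairing map k ↦ (π_A(k), π_B(k)):
  0 ↦ (0,0)
  1 ↦ (1,0)
  2 ↦ (0,1)
  3 ↦ (1,1)
  4 ↦ (0,2)
  5 ↦ (1,2)
  6 ↦ (0,3)
  7 ↦ (1,3)
  8 ↦ (0,4)
  9 ↦ (1,4)
distinct pairs in image: 10 / 10 needed
  → bijection onto A×B; projections well-typed.

Answer: VALID PRODUCT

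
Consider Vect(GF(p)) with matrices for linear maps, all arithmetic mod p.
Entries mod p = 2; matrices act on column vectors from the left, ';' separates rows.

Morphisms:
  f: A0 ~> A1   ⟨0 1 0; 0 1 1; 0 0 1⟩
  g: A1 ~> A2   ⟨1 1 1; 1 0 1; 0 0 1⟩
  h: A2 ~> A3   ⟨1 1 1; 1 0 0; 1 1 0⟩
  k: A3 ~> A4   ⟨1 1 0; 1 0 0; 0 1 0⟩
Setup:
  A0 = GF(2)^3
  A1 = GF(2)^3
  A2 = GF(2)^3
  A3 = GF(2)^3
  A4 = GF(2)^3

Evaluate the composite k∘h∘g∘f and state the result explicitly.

Answer: ⟨0 1 0; 0 1 0; 0 0 0⟩

Trace:
  e0=(1,0,0) f~>(0,0,0) g~>(0,0,0) h~>(0,0,0) k~>(0,0,0)
  e1=(0,1,0) f~>(1,1,0) g~>(0,1,0) h~>(1,0,1) k~>(1,1,0)
  e2=(0,0,1) f~>(0,1,1) g~>(0,1,1) h~>(0,0,1) k~>(0,0,0)
composite: ⟨0 1 0; 0 1 0; 0 0 0⟩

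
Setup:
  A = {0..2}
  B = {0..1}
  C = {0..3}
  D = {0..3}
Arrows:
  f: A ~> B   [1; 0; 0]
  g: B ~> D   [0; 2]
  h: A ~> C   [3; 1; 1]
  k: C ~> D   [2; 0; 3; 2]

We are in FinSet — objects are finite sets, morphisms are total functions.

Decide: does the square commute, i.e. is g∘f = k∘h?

Answer: COMMUTES

Work:
1) trace f;g:
  0 f~>1 g~>2
  1 f~>0 g~>0
  2 f~>0 g~>0
  composite₁ = [2; 0; 0]
2) trace h;k:
  0 h~>3 k~>2
  1 h~>1 k~>0
  2 h~>1 k~>0
  composite₂ = [2; 0; 0]
Equal? equal; square commutes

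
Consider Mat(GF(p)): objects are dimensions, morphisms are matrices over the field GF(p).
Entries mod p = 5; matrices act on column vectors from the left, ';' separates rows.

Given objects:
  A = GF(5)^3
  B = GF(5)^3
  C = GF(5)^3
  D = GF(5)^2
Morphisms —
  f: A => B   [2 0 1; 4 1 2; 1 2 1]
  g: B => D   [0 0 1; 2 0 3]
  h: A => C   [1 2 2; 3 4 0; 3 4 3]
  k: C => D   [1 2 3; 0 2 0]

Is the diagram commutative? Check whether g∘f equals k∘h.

Answer: DOES NOT COMMUTE

Trace:
1) trace f;g:
  e0=⟨1,0,0⟩ f=>⟨2,4,1⟩ g=>⟨1,2⟩
  e1=⟨0,1,0⟩ f=>⟨0,1,2⟩ g=>⟨2,1⟩
  e2=⟨0,0,1⟩ f=>⟨1,2,1⟩ g=>⟨1,0⟩
  composite₁ = [1 2 1; 2 1 0]
2) trace h;k:
  e0=⟨1,0,0⟩ h=>⟨1,3,3⟩ k=>⟨1,1⟩
  e1=⟨0,1,0⟩ h=>⟨2,4,4⟩ k=>⟨2,3⟩
  e2=⟨0,0,1⟩ h=>⟨2,0,3⟩ k=>⟨1,0⟩
  composite₂ = [1 2 1; 1 3 0]
Equal? NO — does not commute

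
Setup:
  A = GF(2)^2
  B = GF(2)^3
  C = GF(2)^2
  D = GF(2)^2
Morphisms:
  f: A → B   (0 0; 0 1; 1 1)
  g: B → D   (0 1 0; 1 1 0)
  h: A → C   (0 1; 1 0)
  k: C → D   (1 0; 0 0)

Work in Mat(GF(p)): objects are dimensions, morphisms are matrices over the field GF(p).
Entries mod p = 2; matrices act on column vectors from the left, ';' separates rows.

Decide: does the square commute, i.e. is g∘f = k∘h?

Answer: DOES NOT COMMUTE

Derivation:
1) trace f;g:
  e0=[1,0] f→[0,0,1] g→[0,0]
  e1=[0,1] f→[0,1,1] g→[1,1]
  ⟦path⟧₁ = (0 1; 0 1)
2) trace h;k:
  e0=[1,0] h→[0,1] k→[0,0]
  e1=[0,1] h→[1,0] k→[1,0]
  ⟦path⟧₂ = (0 1; 0 0)
Equal? NO — does not commute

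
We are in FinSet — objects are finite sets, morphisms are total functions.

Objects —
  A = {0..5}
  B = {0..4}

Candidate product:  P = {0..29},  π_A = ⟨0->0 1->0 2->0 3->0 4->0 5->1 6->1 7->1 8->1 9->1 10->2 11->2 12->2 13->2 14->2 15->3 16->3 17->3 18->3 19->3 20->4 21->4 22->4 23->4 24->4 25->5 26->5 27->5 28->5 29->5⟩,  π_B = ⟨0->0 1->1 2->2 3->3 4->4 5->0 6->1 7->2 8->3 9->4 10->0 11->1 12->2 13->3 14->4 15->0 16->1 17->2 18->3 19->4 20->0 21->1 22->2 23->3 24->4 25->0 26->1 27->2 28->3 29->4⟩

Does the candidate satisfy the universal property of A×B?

|A|·|B| = 6·5 = 30;  |P| = 30
Check the pairing map k ↦ (π_A(k), π_B(k)):
  0 -> (0,0)
  1 -> (0,1)
  2 -> (0,2)
  3 -> (0,3)
  4 -> (0,4)
  5 -> (1,0)
  6 -> (1,1)
  7 -> (1,2)
  8 -> (1,3)
  9 -> (1,4)
  10 -> (2,0)
  11 -> (2,1)
  12 -> (2,2)
  13 -> (2,3)
  14 -> (2,4)
  15 -> (3,0)
  16 -> (3,1)
  17 -> (3,2)
  18 -> (3,3)
  19 -> (3,4)
  20 -> (4,0)
  21 -> (4,1)
  22 -> (4,2)
  23 -> (4,3)
  24 -> (4,4)
  25 -> (5,0)
  26 -> (5,1)
  27 -> (5,2)
  28 -> (5,3)
  29 -> (5,4)
distinct pairs in image: 30 / 30 needed
  → bijection onto A×B; projections well-typed.

Answer: VALID PRODUCT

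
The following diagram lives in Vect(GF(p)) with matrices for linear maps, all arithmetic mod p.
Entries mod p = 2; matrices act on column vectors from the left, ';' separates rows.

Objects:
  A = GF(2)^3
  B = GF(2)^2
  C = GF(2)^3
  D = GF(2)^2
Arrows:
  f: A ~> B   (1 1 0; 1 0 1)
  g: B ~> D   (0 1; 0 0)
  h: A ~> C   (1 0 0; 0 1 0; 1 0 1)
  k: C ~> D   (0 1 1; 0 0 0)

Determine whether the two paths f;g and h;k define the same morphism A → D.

Answer: DOES NOT COMMUTE

Trace:
Path 1 = f;g:
  e0=(1,0,0) f~>(1,1) g~>(1,0)
  e1=(0,1,0) f~>(1,0) g~>(0,0)
  e2=(0,0,1) f~>(0,1) g~>(1,0)
  result₁ = (1 0 1; 0 0 0)
Path 2 = h;k:
  e0=(1,0,0) h~>(1,0,1) k~>(1,0)
  e1=(0,1,0) h~>(0,1,0) k~>(1,0)
  e2=(0,0,1) h~>(0,0,1) k~>(1,0)
  result₂ = (1 1 1; 0 0 0)
Equal? differ; not commutative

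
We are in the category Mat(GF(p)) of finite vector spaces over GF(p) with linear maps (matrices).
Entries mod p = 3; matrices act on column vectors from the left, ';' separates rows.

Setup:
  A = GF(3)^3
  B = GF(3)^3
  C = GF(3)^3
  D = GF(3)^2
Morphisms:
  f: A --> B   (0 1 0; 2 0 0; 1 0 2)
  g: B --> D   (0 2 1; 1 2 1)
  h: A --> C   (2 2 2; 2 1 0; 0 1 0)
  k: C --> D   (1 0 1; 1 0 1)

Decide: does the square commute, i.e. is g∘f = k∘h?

1) trace f;g:
  e0=[1,0,0] f-->[0,2,1] g-->[2,2]
  e1=[0,1,0] f-->[1,0,0] g-->[0,1]
  e2=[0,0,1] f-->[0,0,2] g-->[2,2]
  composite₁ = (2 0 2; 2 1 2)
2) trace h;k:
  e0=[1,0,0] h-->[2,2,0] k-->[2,2]
  e1=[0,1,0] h-->[2,1,1] k-->[0,0]
  e2=[0,0,1] h-->[2,0,0] k-->[2,2]
  composite₂ = (2 0 2; 2 0 2)
Equal? differ; not commutative

Answer: DOES NOT COMMUTE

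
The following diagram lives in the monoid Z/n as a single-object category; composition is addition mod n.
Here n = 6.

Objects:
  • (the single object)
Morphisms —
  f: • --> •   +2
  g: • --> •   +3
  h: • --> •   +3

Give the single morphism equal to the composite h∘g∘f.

  0 +2≡2 +3≡5 +3≡2  (mod 6)
composite: +2

Answer: +2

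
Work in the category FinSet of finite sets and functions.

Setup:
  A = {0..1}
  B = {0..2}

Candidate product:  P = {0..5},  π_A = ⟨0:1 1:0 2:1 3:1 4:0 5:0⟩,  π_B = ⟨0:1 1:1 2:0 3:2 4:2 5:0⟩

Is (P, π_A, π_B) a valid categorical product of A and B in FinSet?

Answer: VALID PRODUCT

Trace:
|A|·|B| = 2·3 = 6;  |P| = 6
Check the pairing map k ↦ (π_A(k), π_B(k)):
  0 : (1,1)
  1 : (0,1)
  2 : (1,0)
  3 : (1,2)
  4 : (0,2)
  5 : (0,0)
distinct pairs in image: 6 / 6 needed
  → bijection onto A×B; projections well-typed.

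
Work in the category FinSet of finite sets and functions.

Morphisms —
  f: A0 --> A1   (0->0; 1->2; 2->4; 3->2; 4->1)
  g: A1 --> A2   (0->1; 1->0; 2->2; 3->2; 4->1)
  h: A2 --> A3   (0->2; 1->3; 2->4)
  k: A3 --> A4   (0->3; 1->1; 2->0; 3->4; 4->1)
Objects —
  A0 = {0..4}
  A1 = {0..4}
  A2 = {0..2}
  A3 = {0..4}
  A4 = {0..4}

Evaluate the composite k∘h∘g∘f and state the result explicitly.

  0 f-->0 g-->1 h-->3 k-->4
  1 f-->2 g-->2 h-->4 k-->1
  2 f-->4 g-->1 h-->3 k-->4
  3 f-->2 g-->2 h-->4 k-->1
  4 f-->1 g-->0 h-->2 k-->0
composite: (0->4; 1->1; 2->4; 3->1; 4->0)

Answer: (0->4; 1->1; 2->4; 3->1; 4->0)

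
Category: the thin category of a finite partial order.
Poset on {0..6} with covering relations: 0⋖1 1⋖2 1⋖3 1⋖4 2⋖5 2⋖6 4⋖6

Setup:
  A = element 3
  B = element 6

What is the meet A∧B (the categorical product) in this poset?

Answer: A∧B = 1

Work:
Lower bounds of A=3 and B=6: {0,1}
  0 ⊑ 1
  1 ⊑ 1
glb = 1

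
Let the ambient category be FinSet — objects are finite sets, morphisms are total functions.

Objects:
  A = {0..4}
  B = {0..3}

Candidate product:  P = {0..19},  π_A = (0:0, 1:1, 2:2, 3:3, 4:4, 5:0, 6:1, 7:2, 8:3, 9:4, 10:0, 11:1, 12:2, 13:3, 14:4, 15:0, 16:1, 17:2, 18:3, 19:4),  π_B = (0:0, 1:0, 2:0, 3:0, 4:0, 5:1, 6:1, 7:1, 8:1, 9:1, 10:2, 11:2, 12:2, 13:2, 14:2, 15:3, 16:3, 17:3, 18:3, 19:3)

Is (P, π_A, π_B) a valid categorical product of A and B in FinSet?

Answer: VALID PRODUCT

Work:
|A|·|B| = 5·4 = 20;  |P| = 20
Check the pairing map k ↦ (π_A(k), π_B(k)):
  0 : (0,0)
  1 : (1,0)
  2 : (2,0)
  3 : (3,0)
  4 : (4,0)
  5 : (0,1)
  6 : (1,1)
  7 : (2,1)
  8 : (3,1)
  9 : (4,1)
  10 : (0,2)
  11 : (1,2)
  12 : (2,2)
  13 : (3,2)
  14 : (4,2)
  15 : (0,3)
  16 : (1,3)
  17 : (2,3)
  18 : (3,3)
  19 : (4,3)
distinct pairs in image: 20 / 20 needed
  → bijection onto A×B; projections well-typed.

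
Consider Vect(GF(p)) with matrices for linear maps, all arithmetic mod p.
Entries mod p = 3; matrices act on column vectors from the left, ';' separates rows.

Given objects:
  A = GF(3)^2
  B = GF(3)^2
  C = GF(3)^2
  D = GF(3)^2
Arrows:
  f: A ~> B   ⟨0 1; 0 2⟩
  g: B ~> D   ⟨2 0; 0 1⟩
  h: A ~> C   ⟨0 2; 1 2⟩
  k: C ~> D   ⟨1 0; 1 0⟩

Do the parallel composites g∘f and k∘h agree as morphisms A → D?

Answer: COMMUTES

Derivation:
Path 1 = f;g:
  e0=[1,0] f~>[0,0] g~>[0,0]
  e1=[0,1] f~>[1,2] g~>[2,2]
  ⟦path⟧₁ = ⟨0 2; 0 2⟩
Path 2 = h;k:
  e0=[1,0] h~>[0,1] k~>[0,0]
  e1=[0,1] h~>[2,2] k~>[2,2]
  ⟦path⟧₂ = ⟨0 2; 0 2⟩
Equal? equal; square commutes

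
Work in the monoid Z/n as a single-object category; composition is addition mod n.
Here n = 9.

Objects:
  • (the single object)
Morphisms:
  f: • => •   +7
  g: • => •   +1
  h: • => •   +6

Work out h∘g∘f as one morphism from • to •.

  0 +7≡7 +1≡8 +6≡5  (mod 9)
composite: +5

Answer: +5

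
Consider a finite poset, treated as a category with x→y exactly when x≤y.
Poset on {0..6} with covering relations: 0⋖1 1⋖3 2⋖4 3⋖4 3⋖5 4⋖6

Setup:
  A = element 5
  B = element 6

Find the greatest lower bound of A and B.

{x : x⊑A ∧ x⊑B} = {0,1,3}  (A=5, B=6)
  0 ⊑ 3
  1 ⊑ 3
  3 ⊑ 3
glb = 3

Answer: A∧B = 3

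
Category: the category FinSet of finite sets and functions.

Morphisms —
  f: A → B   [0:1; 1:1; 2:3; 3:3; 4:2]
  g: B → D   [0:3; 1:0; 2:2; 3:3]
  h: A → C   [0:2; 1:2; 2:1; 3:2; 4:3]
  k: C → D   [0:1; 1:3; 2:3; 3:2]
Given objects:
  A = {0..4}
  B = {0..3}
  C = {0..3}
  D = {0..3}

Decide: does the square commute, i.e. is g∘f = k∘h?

Answer: DOES NOT COMMUTE

Derivation:
Path 1 = f;g:
  0 f→1 g→0
  1 f→1 g→0
  2 f→3 g→3
  3 f→3 g→3
  4 f→2 g→2
  composite₁ = [0:0; 1:0; 2:3; 3:3; 4:2]
Path 2 = h;k:
  0 h→2 k→3
  1 h→2 k→3
  2 h→1 k→3
  3 h→2 k→3
  4 h→3 k→2
  composite₂ = [0:3; 1:3; 2:3; 3:3; 4:2]
Equal? NO — does not commute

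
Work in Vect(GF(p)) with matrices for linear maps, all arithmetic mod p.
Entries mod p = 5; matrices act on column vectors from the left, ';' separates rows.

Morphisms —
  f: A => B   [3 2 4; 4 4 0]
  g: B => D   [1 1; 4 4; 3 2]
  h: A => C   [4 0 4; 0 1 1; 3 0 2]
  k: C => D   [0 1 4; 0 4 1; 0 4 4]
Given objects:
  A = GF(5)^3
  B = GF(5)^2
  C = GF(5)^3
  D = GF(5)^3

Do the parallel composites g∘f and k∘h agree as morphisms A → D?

Answer: COMMUTES

Derivation:
1) trace f;g:
  e0=[1,0,0] f=>[3,4] g=>[2,3,2]
  e1=[0,1,0] f=>[2,4] g=>[1,4,4]
  e2=[0,0,1] f=>[4,0] g=>[4,1,2]
  result₁ = [2 1 4; 3 4 1; 2 4 2]
2) trace h;k:
  e0=[1,0,0] h=>[4,0,3] k=>[2,3,2]
  e1=[0,1,0] h=>[0,1,0] k=>[1,4,4]
  e2=[0,0,1] h=>[4,1,2] k=>[4,1,2]
  result₂ = [2 1 4; 3 4 1; 2 4 2]
Equal? same morphism ✓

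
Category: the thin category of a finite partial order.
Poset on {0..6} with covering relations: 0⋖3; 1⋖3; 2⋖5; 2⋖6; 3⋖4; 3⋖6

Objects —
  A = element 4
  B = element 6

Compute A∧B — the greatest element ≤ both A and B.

Answer: A∧B = 3

Derivation:
{x : x<=A ∧ x<=B} = {0,1,3}  (A=4, B=6)
  0 <= 3
  1 <= 3
  3 <= 3
glb = 3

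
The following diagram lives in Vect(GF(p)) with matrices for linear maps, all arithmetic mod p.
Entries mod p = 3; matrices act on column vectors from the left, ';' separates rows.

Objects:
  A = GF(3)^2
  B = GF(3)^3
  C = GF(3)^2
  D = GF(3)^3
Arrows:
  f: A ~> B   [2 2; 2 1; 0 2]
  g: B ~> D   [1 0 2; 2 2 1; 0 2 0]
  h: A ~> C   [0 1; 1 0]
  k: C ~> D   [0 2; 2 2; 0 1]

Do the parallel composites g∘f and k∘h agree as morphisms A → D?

Answer: DOES NOT COMMUTE

Work:
1) trace f;g:
  e0=[1,0] f~>[2,2,0] g~>[2,2,1]
  e1=[0,1] f~>[2,1,2] g~>[0,2,2]
  ⟦path⟧₁ = [2 0; 2 2; 1 2]
2) trace h;k:
  e0=[1,0] h~>[0,1] k~>[2,2,1]
  e1=[0,1] h~>[1,0] k~>[0,2,0]
  ⟦path⟧₂ = [2 0; 2 2; 1 0]
Equal? NO — does not commute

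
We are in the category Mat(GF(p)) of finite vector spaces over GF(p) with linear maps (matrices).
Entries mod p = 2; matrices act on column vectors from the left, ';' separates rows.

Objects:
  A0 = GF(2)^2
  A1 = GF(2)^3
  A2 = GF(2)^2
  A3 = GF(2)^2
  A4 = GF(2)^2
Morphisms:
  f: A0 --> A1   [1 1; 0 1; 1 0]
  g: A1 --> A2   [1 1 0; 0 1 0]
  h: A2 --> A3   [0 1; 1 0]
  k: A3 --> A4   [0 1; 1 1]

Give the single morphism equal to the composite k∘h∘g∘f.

  e0=(1,0) f-->(1,0,1) g-->(1,0) h-->(0,1) k-->(1,1)
  e1=(0,1) f-->(1,1,0) g-->(0,1) h-->(1,0) k-->(0,1)
composite: [1 0; 1 1]

Answer: [1 0; 1 1]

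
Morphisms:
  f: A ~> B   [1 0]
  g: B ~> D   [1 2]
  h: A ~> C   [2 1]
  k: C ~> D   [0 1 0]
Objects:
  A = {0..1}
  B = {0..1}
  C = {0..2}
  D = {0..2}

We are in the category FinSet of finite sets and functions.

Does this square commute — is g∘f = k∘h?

Along f;g (path 1):
  0 f~>1 g~>2
  1 f~>0 g~>1
  composite₁ = [2 1]
Along h;k (path 2):
  0 h~>2 k~>0
  1 h~>1 k~>1
  composite₂ = [0 1]
Equal? distinct morphisms ✗

Answer: DOES NOT COMMUTE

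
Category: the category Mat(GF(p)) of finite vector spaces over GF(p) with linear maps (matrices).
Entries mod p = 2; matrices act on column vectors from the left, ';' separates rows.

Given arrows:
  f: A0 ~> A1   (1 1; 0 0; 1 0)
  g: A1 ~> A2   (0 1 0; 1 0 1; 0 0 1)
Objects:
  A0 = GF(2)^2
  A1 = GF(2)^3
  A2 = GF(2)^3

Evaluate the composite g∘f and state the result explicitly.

Answer: (0 0; 0 1; 1 0)

Trace:
  e0=[1,0] f~>[1,0,1] g~>[0,0,1]
  e1=[0,1] f~>[1,0,0] g~>[0,1,0]
composite: (0 0; 0 1; 1 0)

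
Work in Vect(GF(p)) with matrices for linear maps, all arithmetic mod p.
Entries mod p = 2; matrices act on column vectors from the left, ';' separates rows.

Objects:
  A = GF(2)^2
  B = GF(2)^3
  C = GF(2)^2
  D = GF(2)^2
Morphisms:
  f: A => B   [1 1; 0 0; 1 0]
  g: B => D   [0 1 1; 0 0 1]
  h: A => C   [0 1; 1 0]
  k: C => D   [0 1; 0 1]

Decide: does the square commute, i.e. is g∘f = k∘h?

Answer: COMMUTES

Trace:
1) trace f;g:
  e0=⟨1,0⟩ f=>⟨1,0,1⟩ g=>⟨1,1⟩
  e1=⟨0,1⟩ f=>⟨1,0,0⟩ g=>⟨0,0⟩
  result₁ = [1 0; 1 0]
2) trace h;k:
  e0=⟨1,0⟩ h=>⟨0,1⟩ k=>⟨1,1⟩
  e1=⟨0,1⟩ h=>⟨1,0⟩ k=>⟨0,0⟩
  result₂ = [1 0; 1 0]
Equal? equal; square commutes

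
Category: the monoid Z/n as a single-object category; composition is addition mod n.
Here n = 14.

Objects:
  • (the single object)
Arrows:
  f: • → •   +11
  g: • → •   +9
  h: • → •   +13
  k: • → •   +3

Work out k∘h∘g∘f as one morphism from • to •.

  0 +11≡11 +9≡6 +13≡5 +3≡8  (mod 14)
result: +8

Answer: +8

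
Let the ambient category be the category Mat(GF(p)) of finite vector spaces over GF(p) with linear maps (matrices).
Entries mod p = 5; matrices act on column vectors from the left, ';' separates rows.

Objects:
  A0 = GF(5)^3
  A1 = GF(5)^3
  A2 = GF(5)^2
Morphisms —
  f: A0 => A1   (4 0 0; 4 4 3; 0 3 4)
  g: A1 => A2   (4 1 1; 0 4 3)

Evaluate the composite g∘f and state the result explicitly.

Answer: (0 2 2; 1 0 4)

Work:
  e0=(1,0,0) f=>(4,4,0) g=>(0,1)
  e1=(0,1,0) f=>(0,4,3) g=>(2,0)
  e2=(0,0,1) f=>(0,3,4) g=>(2,4)
composite: (0 2 2; 1 0 4)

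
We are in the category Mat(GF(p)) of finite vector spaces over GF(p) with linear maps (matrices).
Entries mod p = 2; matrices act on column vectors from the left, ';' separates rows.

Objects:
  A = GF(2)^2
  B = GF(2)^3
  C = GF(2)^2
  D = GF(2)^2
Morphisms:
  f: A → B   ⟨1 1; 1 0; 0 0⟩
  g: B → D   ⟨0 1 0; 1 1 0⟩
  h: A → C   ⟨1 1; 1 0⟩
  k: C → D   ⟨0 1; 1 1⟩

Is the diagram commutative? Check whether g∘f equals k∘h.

Answer: COMMUTES

Trace:
1) trace f;g:
  e0=(1,0) f→(1,1,0) g→(1,0)
  e1=(0,1) f→(1,0,0) g→(0,1)
  composite₁ = ⟨1 0; 0 1⟩
2) trace h;k:
  e0=(1,0) h→(1,1) k→(1,0)
  e1=(0,1) h→(1,0) k→(0,1)
  composite₂ = ⟨1 0; 0 1⟩
Equal? YES — commutes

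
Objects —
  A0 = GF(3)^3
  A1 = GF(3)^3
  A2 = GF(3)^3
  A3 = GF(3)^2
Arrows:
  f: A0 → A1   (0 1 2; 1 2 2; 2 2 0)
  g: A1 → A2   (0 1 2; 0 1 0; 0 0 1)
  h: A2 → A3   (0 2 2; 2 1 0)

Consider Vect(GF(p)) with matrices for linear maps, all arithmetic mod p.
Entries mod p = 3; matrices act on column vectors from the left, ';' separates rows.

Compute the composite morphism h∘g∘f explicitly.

Answer: (0 2 1; 2 2 0)

Trace:
  e0=(1,0,0) f→(0,1,2) g→(2,1,2) h→(0,2)
  e1=(0,1,0) f→(1,2,2) g→(0,2,2) h→(2,2)
  e2=(0,0,1) f→(2,2,0) g→(2,2,0) h→(1,0)
result: (0 2 1; 2 2 0)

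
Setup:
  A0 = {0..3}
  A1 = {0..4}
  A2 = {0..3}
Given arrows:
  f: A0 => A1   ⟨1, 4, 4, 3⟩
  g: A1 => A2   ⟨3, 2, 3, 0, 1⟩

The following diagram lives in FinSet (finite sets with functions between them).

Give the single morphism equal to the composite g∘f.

  0 f=>1 g=>2
  1 f=>4 g=>1
  2 f=>4 g=>1
  3 f=>3 g=>0
result: ⟨2, 1, 1, 0⟩

Answer: ⟨2, 1, 1, 0⟩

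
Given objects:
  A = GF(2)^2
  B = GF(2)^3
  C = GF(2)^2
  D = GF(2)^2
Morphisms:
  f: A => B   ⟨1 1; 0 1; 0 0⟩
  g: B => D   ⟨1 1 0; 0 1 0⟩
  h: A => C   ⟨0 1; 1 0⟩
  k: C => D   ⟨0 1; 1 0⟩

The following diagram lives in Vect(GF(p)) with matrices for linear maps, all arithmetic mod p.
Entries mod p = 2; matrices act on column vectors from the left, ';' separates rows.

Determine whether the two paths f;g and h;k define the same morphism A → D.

Answer: COMMUTES

Work:
Path 1 = f;g:
  e0=(1,0) f=>(1,0,0) g=>(1,0)
  e1=(0,1) f=>(1,1,0) g=>(0,1)
  ⟦path⟧₁ = ⟨1 0; 0 1⟩
Path 2 = h;k:
  e0=(1,0) h=>(0,1) k=>(1,0)
  e1=(0,1) h=>(1,0) k=>(0,1)
  ⟦path⟧₂ = ⟨1 0; 0 1⟩
Equal? equal; square commutes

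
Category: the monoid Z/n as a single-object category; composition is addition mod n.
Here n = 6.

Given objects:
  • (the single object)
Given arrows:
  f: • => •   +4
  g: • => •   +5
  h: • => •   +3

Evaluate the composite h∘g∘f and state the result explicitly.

  0 +4≡4 +5≡3 +3≡0  (mod 6)
⟦path⟧: +0

Answer: +0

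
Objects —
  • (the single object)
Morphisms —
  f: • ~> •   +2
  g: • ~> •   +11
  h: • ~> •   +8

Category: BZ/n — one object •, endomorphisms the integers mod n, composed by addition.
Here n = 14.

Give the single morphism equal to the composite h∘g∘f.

Answer: +7

Trace:
  0 +2≡2 +11≡13 +8≡7  (mod 14)
result: +7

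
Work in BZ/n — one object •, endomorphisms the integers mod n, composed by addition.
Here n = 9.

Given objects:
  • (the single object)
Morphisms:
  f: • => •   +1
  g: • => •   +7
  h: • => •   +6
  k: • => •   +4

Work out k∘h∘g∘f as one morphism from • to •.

Answer: +0

Derivation:
  0 +1≡1 +7≡8 +6≡5 +4≡0  (mod 9)
composite: +0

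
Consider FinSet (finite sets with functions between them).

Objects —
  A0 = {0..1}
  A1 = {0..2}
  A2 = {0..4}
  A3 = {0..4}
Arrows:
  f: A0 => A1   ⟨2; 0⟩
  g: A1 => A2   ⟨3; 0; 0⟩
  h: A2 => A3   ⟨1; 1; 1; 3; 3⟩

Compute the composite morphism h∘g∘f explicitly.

  0 f=>2 g=>0 h=>1
  1 f=>0 g=>3 h=>3
composite: ⟨1; 3⟩

Answer: ⟨1; 3⟩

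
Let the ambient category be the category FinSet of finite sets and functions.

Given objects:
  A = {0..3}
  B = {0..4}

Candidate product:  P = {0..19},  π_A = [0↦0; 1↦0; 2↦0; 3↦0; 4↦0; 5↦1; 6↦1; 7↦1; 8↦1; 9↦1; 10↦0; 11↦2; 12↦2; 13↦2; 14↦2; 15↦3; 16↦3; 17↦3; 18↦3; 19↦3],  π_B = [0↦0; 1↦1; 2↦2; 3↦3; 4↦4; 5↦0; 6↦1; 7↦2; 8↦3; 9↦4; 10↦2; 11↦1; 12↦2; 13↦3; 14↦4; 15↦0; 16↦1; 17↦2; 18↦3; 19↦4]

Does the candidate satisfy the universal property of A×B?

Answer: NOT A VALID PRODUCT — duplicate pair at indices 2,10

Work:
|A|·|B| = 4·5 = 20;  |P| = 20
Check the pairing map k ↦ (π_A(k), π_B(k)):
  0 ↦ (0,0)
  1 ↦ (0,1)
  2 ↦ (0,2)
  3 ↦ (0,3)
  4 ↦ (0,4)
  5 ↦ (1,0)
  6 ↦ (1,1)
  7 ↦ (1,2)
  8 ↦ (1,3)
  9 ↦ (1,4)
  10 ↦ (0,2)  ✗ repeats pair of k=2
  11 ↦ (2,1)
  12 ↦ (2,2)
  13 ↦ (2,3)
  14 ↦ (2,4)
  15 ↦ (3,0)
  16 ↦ (3,1)
  17 ↦ (3,2)
  18 ↦ (3,3)
  19 ↦ (3,4)
distinct pairs in image: 19 / 20 needed
  → (0,2) hit at k=2 and k=10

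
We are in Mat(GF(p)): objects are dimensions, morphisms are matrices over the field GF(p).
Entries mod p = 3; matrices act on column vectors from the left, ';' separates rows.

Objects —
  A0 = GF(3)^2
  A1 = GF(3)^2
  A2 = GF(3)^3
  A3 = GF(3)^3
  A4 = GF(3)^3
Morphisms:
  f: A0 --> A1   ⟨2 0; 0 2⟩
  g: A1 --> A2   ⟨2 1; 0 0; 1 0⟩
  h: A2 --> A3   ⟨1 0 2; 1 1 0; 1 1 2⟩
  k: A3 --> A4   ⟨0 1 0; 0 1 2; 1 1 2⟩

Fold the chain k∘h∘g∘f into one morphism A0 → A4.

  e0=⟨1,0⟩ f-->⟨2,0⟩ g-->⟨1,0,2⟩ h-->⟨2,1,2⟩ k-->⟨1,2,1⟩
  e1=⟨0,1⟩ f-->⟨0,2⟩ g-->⟨2,0,0⟩ h-->⟨2,2,2⟩ k-->⟨2,0,2⟩
⟦path⟧: ⟨1 2; 2 0; 1 2⟩

Answer: ⟨1 2; 2 0; 1 2⟩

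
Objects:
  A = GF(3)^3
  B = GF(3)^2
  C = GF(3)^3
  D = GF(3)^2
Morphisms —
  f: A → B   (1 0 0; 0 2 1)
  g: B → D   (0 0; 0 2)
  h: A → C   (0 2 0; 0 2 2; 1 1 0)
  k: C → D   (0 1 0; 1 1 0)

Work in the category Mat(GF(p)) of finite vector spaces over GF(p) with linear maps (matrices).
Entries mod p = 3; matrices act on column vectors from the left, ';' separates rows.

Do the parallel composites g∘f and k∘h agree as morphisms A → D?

1) trace f;g:
  e0=[1,0,0] f→[1,0] g→[0,0]
  e1=[0,1,0] f→[0,2] g→[0,1]
  e2=[0,0,1] f→[0,1] g→[0,2]
  result₁ = (0 0 0; 0 1 2)
2) trace h;k:
  e0=[1,0,0] h→[0,0,1] k→[0,0]
  e1=[0,1,0] h→[2,2,1] k→[2,1]
  e2=[0,0,1] h→[0,2,0] k→[2,2]
  result₂ = (0 2 2; 0 1 2)
Equal? distinct morphisms ✗

Answer: DOES NOT COMMUTE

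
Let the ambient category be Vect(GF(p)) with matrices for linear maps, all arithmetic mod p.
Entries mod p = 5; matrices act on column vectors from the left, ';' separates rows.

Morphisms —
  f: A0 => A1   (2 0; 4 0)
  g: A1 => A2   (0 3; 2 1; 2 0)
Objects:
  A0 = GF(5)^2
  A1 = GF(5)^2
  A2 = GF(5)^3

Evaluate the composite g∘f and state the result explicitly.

Answer: (2 0; 3 0; 4 0)

Derivation:
  e0=⟨1,0⟩ f=>⟨2,4⟩ g=>⟨2,3,4⟩
  e1=⟨0,1⟩ f=>⟨0,0⟩ g=>⟨0,0,0⟩
⟦path⟧: (2 0; 3 0; 4 0)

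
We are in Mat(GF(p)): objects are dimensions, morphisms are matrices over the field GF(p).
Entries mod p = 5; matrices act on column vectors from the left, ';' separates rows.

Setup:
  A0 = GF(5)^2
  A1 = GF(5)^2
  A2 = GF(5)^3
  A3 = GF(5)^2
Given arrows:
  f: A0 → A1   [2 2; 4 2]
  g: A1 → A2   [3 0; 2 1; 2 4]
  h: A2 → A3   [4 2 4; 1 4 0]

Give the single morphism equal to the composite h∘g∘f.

Answer: [0 4; 3 0]

Work:
  e0=(1,0) f→(2,4) g→(1,3,0) h→(0,3)
  e1=(0,1) f→(2,2) g→(1,1,2) h→(4,0)
result: [0 4; 3 0]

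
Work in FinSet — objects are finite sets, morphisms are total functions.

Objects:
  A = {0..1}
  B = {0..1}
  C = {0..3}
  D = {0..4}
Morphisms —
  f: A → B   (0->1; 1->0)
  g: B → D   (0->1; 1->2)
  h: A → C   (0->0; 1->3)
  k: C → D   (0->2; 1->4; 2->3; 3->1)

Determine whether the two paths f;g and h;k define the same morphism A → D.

Answer: COMMUTES

Work:
Path 1 = f;g:
  0 f→1 g→2
  1 f→0 g→1
  result₁ = (0->2; 1->1)
Path 2 = h;k:
  0 h→0 k→2
  1 h→3 k→1
  result₂ = (0->2; 1->1)
Equal? YES — commutes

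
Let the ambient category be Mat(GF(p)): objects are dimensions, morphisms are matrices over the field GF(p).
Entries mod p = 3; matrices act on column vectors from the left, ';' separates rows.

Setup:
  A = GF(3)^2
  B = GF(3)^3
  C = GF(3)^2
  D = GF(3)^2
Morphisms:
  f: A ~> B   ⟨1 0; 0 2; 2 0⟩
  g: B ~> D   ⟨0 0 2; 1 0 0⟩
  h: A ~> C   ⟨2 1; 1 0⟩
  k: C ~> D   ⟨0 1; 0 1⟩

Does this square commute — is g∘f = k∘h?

Answer: COMMUTES

Work:
Path 1 = f;g:
  e0=[1,0] f~>[1,0,2] g~>[1,1]
  e1=[0,1] f~>[0,2,0] g~>[0,0]
  ⟦path⟧₁ = ⟨1 0; 1 0⟩
Path 2 = h;k:
  e0=[1,0] h~>[2,1] k~>[1,1]
  e1=[0,1] h~>[1,0] k~>[0,0]
  ⟦path⟧₂ = ⟨1 0; 1 0⟩
Equal? YES — commutes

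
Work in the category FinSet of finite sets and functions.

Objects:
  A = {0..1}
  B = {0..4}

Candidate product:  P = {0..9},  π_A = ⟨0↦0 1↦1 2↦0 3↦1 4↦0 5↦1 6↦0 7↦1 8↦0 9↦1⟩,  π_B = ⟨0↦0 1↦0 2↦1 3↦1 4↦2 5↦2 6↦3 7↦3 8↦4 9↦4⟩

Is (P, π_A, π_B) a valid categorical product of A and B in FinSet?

Answer: VALID PRODUCT

Work:
|A|·|B| = 2·5 = 10;  |P| = 10
Check the pairing map k ↦ (π_A(k), π_B(k)):
  0 ↦ (0,0)
  1 ↦ (1,0)
  2 ↦ (0,1)
  3 ↦ (1,1)
  4 ↦ (0,2)
  5 ↦ (1,2)
  6 ↦ (0,3)
  7 ↦ (1,3)
  8 ↦ (0,4)
  9 ↦ (1,4)
distinct pairs in image: 10 / 10 needed
  → bijection onto A×B; projections well-typed.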